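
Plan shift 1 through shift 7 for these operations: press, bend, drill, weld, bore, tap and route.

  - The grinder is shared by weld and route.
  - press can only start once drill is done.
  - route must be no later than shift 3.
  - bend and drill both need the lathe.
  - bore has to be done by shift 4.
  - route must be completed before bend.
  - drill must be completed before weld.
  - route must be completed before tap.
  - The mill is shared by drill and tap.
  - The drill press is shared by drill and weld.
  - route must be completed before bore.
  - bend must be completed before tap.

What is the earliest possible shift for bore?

shift 2

Precedence pushes bore to at least shift 2; bore's own window allows nothing later than shift 4.
bore at shift 2 is achievable: tap -> shift 3, press -> shift 2, route -> shift 1, drill -> shift 1, weld -> shift 2, bend -> shift 2, bore -> shift 2.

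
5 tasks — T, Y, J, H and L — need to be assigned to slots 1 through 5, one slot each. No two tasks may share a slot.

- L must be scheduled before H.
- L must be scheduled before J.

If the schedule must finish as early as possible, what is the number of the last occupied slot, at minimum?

The precedence chain requires at least 2 distinct slots.
With at most 1 per slot and 5 tasks, at least 5 slots are needed.
5 works (last occupied slot: 5): for example J in 2, L in 1, H in 3, Y in 5, T in 4.

5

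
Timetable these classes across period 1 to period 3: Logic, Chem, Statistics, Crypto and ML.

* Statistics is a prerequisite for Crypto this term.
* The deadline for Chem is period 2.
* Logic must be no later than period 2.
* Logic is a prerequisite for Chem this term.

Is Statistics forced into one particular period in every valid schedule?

No

Statistics can be period 1 (e.g. Statistics -> period 1, ML -> period 1, Chem -> period 2, Crypto -> period 2, Logic -> period 1) or period 2 (e.g. Logic in period 1, Crypto in period 3, ML in period 1, Chem in period 2, Statistics in period 2).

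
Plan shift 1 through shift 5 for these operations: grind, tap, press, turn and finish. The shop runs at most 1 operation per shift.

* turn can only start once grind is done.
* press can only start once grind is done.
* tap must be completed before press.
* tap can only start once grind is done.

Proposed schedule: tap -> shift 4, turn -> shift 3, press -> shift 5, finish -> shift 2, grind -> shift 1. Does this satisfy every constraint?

tap can only start once grind is done — holds.
tap must be completed before press — holds.
The shop runs at most 1 operation per shift — holds.
turn can only start once grind is done — holds.
press can only start once grind is done — holds.

Yes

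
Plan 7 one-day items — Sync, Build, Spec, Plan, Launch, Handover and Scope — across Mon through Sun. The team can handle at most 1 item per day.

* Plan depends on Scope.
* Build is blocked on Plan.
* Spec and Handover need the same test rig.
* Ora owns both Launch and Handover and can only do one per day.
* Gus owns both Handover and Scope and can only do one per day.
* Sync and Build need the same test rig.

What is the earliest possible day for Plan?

Tue

Precedence pushes Plan to at least Tue; downstream work caps Plan at Sat.
Plan at Tue is achievable: Build=Wed; Handover=Sun; Scope=Mon; Spec=Fri; Launch=Sat; Plan=Tue; Sync=Thu.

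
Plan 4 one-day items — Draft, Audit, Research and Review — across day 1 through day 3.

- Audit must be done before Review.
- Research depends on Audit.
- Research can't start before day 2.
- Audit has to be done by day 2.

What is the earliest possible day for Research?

day 2

Research is available from day 2.
Research at day 2 is achievable: Draft -> day 1, Audit -> day 1, Review -> day 2, Research -> day 2.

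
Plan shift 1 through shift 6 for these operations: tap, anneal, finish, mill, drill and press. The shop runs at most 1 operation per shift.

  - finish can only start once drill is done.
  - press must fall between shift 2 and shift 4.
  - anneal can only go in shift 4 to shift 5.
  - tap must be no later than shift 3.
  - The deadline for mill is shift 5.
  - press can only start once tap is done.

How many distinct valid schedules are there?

18

Splitting on tap: it can be shift 1 (10), shift 2 (6), shift 3 (2). Listing each branch's schedules as (anneal, finish, mill, drill, press) by shift number:
tap=shift 1: (4,6,2,5,3) (4,6,3,5,2) (4,6,5,2,3) (4,6,5,3,2) (5,6,2,3,4) (5,6,2,4,3) (5,6,3,2,4) (5,6,3,4,2) (5,6,4,2,3) (5,6,4,3,2) — 10.
tap=shift 2: (4,6,1,5,3) (4,6,5,1,3) (5,6,1,3,4) (5,6,1,4,3) (5,6,3,1,4) (5,6,4,1,3) — 6.
tap=shift 3: (5,6,1,2,4) (5,6,2,1,4) — 2.
Summing: 10 + 6 + 2 = 18.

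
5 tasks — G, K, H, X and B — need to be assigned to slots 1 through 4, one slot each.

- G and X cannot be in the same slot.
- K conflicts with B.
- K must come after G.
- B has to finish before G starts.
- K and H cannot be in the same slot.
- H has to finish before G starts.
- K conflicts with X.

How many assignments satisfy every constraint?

12

Splitting on G: it can be 2 (4), 3 (8). Listing each branch's schedules as (K, H, X, B):
G=2: (3,1,1,1) (3,1,4,1) (4,1,1,1) (4,1,3,1) — 4.
G=3: (4,1,1,1) (4,1,1,2) (4,1,2,1) (4,1,2,2) (4,2,1,1) (4,2,1,2) (4,2,2,1) (4,2,2,2) — 8.
Summing: 4 + 8 = 12.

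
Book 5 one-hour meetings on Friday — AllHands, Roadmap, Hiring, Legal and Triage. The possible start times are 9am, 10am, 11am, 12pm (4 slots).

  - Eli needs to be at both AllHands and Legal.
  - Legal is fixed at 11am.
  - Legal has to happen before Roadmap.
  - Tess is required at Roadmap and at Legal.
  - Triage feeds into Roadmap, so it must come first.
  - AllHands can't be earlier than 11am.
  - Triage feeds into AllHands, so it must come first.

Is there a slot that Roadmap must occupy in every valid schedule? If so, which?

Precedence pushes Roadmap to at least 12pm.
So Roadmap is pinned to 12pm.

12pm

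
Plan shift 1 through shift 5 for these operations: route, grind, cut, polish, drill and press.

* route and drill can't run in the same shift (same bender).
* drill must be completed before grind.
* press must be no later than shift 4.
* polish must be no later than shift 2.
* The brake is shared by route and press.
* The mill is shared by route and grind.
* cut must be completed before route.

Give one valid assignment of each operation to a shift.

drill -> shift 1, cut -> shift 1, route -> shift 2, grind -> shift 3, press -> shift 1, polish -> shift 1

Checking: drill(shift 1) before grind(shift 3); cut(shift 1) before route(shift 2); route(shift 2) != grind(shift 3); route(shift 2) != drill(shift 1); route(shift 2) != press(shift 1); press=shift 1 in [shift 1,shift 4]; polish=shift 1 in [shift 1,shift 2].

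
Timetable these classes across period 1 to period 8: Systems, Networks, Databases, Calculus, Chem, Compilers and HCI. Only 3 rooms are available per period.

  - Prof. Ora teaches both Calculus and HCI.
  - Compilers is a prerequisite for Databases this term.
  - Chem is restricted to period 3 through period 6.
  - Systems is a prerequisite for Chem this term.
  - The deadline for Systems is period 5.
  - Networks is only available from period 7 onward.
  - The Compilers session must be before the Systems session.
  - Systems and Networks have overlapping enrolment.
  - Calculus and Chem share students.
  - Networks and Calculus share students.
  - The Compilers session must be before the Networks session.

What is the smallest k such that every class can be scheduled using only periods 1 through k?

The precedence chain requires at least 3 distinct periods.
With at most 3 per period and 7 classes, at least 3 periods are needed.
Networks can't be placed before period 7, so the schedule must run through at least period 7.
7 works (last occupied period: period 7): for example Compilers -> period 1; Calculus -> period 1; Databases -> period 2; Networks -> period 7; Chem -> period 3; Systems -> period 2; HCI -> period 2.

7 periods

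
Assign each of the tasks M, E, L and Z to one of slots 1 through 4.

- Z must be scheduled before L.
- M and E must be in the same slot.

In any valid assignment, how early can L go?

2

Precedence pushes L to at least 2.
L at 2 is achievable: Z=1; L=2; M=1; E=1.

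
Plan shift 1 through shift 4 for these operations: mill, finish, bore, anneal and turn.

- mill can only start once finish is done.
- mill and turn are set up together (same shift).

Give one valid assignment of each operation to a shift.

bore -> shift 1; turn -> shift 2; mill -> shift 2; finish -> shift 1; anneal -> shift 1

Checking: finish(shift 1) before mill(shift 2); mill = turn = shift 2.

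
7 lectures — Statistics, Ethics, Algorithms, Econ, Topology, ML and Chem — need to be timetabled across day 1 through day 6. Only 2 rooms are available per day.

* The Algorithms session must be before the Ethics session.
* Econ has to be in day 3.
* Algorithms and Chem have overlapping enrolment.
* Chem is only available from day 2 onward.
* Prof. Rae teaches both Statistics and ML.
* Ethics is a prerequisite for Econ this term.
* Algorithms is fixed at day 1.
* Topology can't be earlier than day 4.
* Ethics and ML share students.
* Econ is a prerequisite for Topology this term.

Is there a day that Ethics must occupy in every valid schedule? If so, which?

Algorithms is fixed at day 1 and must come before Ethics, so Ethics is at least day 2.
Econ is fixed at day 3 and must come after Ethics, so Ethics is at most day 2.
So Ethics must be day 2.

day 2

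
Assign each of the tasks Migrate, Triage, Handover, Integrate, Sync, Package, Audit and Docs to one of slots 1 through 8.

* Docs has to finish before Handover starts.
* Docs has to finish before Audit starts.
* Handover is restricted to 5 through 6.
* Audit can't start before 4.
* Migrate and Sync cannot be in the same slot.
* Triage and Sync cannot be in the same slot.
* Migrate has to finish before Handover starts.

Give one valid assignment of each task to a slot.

Package -> 1, Handover -> 5, Sync -> 2, Migrate -> 1, Integrate -> 1, Triage -> 1, Docs -> 1, Audit -> 4

Checking: Docs(1) before Handover(5); Migrate(1) before Handover(5); Docs(1) before Audit(4); Triage(1) != Sync(2); Migrate(1) != Sync(2); Audit=4 in [4,8]; Handover=5 in [5,6].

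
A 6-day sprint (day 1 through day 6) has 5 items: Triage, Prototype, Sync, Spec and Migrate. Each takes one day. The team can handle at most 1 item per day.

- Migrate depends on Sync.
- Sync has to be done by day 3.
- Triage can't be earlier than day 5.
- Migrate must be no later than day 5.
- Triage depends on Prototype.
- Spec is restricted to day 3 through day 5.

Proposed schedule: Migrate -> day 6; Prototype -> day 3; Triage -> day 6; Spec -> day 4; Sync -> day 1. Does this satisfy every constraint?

Sync has to be done by day 3 — holds.
Migrate depends on Sync — holds.
The team can handle at most 1 item per day — violated.
Triage depends on Prototype — holds.
Triage can't be earlier than day 5 — holds.
Spec is restricted to day 3 through day 5 — holds.
Migrate must be no later than day 5 — violated.

No — it violates: The team can handle at most 1 item per day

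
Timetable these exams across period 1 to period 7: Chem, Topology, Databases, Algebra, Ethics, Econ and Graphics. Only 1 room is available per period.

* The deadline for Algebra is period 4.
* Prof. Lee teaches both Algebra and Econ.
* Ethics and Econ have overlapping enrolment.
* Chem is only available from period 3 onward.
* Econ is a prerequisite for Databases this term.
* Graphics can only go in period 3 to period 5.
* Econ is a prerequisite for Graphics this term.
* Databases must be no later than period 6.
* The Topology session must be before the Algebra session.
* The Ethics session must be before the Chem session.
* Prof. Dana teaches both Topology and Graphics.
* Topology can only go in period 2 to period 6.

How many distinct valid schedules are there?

13

Splitting on Topology: it can be period 2 (10), period 3 (3). Listing each branch's schedules as (Chem, Databases, Algebra, Ethics, Econ, Graphics) by period number:
Topology=period 2: (7,3,4,6,1,5) (7,4,3,6,1,5) (7,5,3,6,1,4) (7,5,4,6,1,3) (7,6,3,1,4,5) (7,6,3,4,1,5) (7,6,3,5,1,4) (7,6,4,1,3,5) (7,6,4,3,1,5) (7,6,4,5,1,3) — 10.
Topology=period 3: (7,2,4,6,1,5) (7,6,4,1,2,5) (7,6,4,2,1,5) — 3.
Summing: 10 + 3 = 13.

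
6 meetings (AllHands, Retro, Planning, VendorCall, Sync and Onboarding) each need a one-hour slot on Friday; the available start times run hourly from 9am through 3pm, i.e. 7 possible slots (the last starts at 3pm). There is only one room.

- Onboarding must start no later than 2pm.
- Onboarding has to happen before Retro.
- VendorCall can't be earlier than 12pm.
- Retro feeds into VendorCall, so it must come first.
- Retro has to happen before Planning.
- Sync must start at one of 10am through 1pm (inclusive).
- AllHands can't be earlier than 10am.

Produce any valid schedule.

VendorCall -> 12pm, Planning -> 2pm, Sync -> 10am, Retro -> 11am, AllHands -> 1pm, Onboarding -> 9am

Checking: Onboarding(9am) before Retro(11am); Retro(11am) before VendorCall(12pm); Retro(11am) before Planning(2pm); VendorCall=12pm in [12pm,3pm]; Onboarding=9am in [9am,2pm]; Sync=10am in [10am,1pm]; AllHands=1pm in [10am,3pm]; max 1 per slot (cap 1).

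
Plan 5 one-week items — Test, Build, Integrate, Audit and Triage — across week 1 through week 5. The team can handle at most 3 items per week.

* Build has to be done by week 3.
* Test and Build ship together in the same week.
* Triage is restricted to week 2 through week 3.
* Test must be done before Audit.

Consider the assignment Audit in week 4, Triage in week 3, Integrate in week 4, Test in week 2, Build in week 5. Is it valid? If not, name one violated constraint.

Invalid. Test and Build ship together in the same week.

Build has to be done by week 3 — violated.
Triage is restricted to week 2 through week 3 — holds.
The team can handle at most 3 items per week — holds.
Test must be done before Audit — holds.
Test and Build ship together in the same week — violated.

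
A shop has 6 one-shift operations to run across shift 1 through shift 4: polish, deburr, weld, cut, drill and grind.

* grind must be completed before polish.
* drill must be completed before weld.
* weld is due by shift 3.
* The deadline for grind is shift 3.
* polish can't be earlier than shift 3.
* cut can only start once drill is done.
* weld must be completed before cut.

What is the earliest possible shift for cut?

Precedence pushes cut to at least shift 3.
cut at shift 3 is achievable: grind=shift 1, polish=shift 3, drill=shift 1, cut=shift 3, deburr=shift 1, weld=shift 2.

shift 3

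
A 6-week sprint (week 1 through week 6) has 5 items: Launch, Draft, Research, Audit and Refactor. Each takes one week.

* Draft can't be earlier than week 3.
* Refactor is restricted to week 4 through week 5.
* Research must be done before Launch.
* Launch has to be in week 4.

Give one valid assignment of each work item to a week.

Draft in week 3, Research in week 1, Audit in week 1, Refactor in week 4, Launch in week 4

Checking: Research(week 1) before Launch(week 4); Launch=week 4 in [week 4,week 4]; Draft=week 3 in [week 3,week 6]; Refactor=week 4 in [week 4,week 5].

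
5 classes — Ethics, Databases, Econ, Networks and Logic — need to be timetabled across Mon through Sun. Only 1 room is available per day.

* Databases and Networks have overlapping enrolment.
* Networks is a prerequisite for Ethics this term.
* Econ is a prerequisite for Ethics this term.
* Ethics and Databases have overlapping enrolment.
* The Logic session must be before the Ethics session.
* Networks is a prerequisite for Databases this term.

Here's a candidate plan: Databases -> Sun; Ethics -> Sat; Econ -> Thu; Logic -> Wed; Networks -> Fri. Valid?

Valid

Networks is a prerequisite for Databases this term — holds.
The Logic session must be before the Ethics session — holds.
Ethics and Databases have overlapping enrolment — holds.
Only 1 room is available per day — holds.
Networks is a prerequisite for Ethics this term — holds.
Econ is a prerequisite for Ethics this term — holds.
Databases and Networks have overlapping enrolment — holds.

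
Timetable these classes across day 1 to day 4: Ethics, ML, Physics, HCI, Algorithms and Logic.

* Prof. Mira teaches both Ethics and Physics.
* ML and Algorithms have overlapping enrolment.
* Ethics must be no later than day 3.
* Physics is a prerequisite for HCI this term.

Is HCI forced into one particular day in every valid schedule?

HCI can be day 2 (e.g. Logic in day 1, Ethics in day 2, ML in day 1, Algorithms in day 2, Physics in day 1, HCI in day 2) or day 3 (e.g. Physics -> day 2, Ethics -> day 1, HCI -> day 3, Algorithms -> day 2, ML -> day 1, Logic -> day 1).

No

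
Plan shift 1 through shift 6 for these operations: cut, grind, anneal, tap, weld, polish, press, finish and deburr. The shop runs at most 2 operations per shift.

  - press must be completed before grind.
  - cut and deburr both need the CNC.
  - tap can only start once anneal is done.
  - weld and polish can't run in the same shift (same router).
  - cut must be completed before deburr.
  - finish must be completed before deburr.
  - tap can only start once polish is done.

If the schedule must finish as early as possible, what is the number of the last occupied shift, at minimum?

The precedence chain requires at least 2 distinct shifts.
With at most 2 per shift and 9 operations, at least 5 shifts are needed.
5 works (last occupied shift: shift 5): for example polish -> shift 1; press -> shift 3; anneal -> shift 1; cut -> shift 2; tap -> shift 2; weld -> shift 5; deburr -> shift 4; finish -> shift 3; grind -> shift 4.

shift 5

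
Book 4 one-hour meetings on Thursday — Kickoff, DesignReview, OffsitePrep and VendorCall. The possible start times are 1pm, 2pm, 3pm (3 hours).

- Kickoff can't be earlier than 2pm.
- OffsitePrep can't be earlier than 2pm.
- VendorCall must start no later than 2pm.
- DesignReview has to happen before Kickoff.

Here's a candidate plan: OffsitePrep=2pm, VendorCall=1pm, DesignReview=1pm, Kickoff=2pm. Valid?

Yes, all constraints hold

Kickoff can't be earlier than 2pm — holds.
OffsitePrep can't be earlier than 2pm — holds.
VendorCall must start no later than 2pm — holds.
DesignReview has to happen before Kickoff — holds.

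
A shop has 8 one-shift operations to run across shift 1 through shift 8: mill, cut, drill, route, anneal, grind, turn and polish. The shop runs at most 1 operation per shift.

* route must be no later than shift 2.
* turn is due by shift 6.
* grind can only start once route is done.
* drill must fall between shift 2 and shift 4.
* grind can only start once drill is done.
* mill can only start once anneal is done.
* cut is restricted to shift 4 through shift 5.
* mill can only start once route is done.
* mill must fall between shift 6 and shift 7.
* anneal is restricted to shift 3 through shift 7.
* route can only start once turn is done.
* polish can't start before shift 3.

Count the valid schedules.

Splitting on mill: it can be shift 6 (6), shift 7 (11). Listing each branch's schedules as (cut, drill, route, anneal, grind, turn, polish) by shift number:
mill=shift 6: (4,3,2,5,7,1,8) (4,3,2,5,8,1,7) (5,3,2,4,7,1,8) (5,3,2,4,8,1,7) (5,4,2,3,7,1,8) (5,4,2,3,8,1,7) — 6.
mill=shift 7: (4,3,2,5,6,1,8) (4,3,2,5,8,1,6) (4,3,2,6,5,1,8) (4,3,2,6,8,1,5) (5,3,2,4,6,1,8) (5,3,2,4,8,1,6) (5,3,2,6,4,1,8) (5,3,2,6,8,1,4) (5,4,2,3,6,1,8) (5,4,2,3,8,1,6) (5,4,2,6,8,1,3) — 11.
Summing: 6 + 11 = 17.

17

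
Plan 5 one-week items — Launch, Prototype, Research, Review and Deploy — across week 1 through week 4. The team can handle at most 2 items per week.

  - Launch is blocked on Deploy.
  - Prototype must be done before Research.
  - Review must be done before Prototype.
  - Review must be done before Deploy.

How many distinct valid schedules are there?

Splitting on Launch: it can be week 3 (3), week 4 (7). Listing each branch's schedules as (Prototype, Research, Review, Deploy) by week number:
Launch=week 3: (2,3,1,2) (2,4,1,2) (3,4,1,2) — 3.
Launch=week 4: (2,3,1,2) (2,3,1,3) (2,4,1,2) (2,4,1,3) (3,4,1,2) (3,4,1,3) (3,4,2,3) — 7.
Summing: 3 + 7 = 10.

10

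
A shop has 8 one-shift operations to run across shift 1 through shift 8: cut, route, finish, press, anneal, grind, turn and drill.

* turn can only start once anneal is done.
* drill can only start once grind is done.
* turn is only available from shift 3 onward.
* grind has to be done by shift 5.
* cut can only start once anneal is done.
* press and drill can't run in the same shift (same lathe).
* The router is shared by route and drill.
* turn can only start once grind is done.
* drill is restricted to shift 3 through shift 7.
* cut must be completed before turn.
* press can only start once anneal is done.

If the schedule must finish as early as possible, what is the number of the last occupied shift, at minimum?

3

The precedence chain requires at least 3 distinct shifts.
3 works (last occupied shift: shift 3): for example finish=shift 1; turn=shift 3; grind=shift 1; anneal=shift 1; drill=shift 3; press=shift 2; cut=shift 2; route=shift 1.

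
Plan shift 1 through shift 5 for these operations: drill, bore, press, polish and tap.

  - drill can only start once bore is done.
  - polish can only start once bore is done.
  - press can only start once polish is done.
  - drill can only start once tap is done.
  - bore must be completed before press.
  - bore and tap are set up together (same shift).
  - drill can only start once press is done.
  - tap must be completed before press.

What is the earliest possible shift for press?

shift 3

Precedence pushes press to at least shift 3; downstream work caps press at shift 4.
press at shift 3 is achievable: press in shift 3; drill in shift 4; tap in shift 1; polish in shift 2; bore in shift 1.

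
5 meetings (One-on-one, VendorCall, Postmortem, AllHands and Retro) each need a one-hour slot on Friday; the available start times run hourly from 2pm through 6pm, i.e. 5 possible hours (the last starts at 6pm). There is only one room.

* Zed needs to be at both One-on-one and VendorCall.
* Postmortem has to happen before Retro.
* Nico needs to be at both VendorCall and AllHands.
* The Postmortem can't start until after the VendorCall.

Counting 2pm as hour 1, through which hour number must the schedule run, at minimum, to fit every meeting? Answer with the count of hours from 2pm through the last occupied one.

5 hours

The precedence chain requires at least 3 distinct hours.
With at most 1 per hour and 5 meetings, at least 5 hours are needed.
5 works (last occupied hour: 6pm): for example Postmortem in 3pm; VendorCall in 2pm; One-on-one in 5pm; AllHands in 6pm; Retro in 4pm.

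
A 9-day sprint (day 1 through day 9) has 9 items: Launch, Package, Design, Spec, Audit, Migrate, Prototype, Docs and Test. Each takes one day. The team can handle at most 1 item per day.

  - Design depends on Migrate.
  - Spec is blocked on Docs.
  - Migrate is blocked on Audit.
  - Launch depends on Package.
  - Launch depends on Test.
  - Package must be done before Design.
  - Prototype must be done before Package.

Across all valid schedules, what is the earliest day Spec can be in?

day 2

Precedence pushes Spec to at least day 2.
Spec at day 2 is achievable: Launch in day 6, Audit in day 7, Migrate in day 8, Design in day 9, Package in day 4, Prototype in day 3, Test in day 5, Spec in day 2, Docs in day 1.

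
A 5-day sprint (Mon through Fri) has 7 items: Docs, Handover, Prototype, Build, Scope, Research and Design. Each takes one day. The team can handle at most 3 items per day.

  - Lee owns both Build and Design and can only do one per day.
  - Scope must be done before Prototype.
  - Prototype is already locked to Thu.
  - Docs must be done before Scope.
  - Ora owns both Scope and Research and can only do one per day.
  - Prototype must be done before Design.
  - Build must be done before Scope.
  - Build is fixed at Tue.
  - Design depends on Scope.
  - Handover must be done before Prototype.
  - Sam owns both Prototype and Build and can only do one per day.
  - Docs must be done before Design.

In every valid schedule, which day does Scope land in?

Wed

Build is fixed at Tue and must come before Scope, so Scope is at least Wed.
Prototype is fixed at Thu and must come after Scope, so Scope is at most Wed.
So Scope must be Wed.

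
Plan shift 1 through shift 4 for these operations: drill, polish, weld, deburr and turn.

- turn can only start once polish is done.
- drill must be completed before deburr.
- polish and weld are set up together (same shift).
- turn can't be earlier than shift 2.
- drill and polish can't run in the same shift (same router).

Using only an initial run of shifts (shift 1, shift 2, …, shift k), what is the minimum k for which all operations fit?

The precedence chain requires at least 2 distinct shifts.
Could 2 shifts be enough, i.e. nothing placed later than shift 2? No: turn's window within 2 shifts is {shift 2}; polish must come before turn (at shift 2 or earlier) → {shift 1}; deburr must come after drill (at shift 1 or later) → {shift 2}; drill must come before deburr (at shift 2 or earlier) → {shift 1}; polish can't share with drill (shift 1) → nothing is left.
So 2 shifts is not enough.
3 works (last occupied shift: shift 3): for example drill -> shift 2, turn -> shift 2, deburr -> shift 3, weld -> shift 1, polish -> shift 1.

3 shifts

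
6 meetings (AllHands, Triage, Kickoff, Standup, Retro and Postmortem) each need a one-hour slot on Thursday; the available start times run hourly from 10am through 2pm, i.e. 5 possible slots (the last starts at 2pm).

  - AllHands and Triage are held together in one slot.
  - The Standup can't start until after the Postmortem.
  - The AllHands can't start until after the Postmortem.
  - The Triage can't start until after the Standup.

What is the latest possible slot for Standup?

1pm

Precedence pushes Standup to at least 11am; downstream work caps Standup at 1pm.
Standup at 1pm is achievable: Kickoff in 10am; Retro in 10am; Triage in 2pm; AllHands in 2pm; Standup in 1pm; Postmortem in 10am.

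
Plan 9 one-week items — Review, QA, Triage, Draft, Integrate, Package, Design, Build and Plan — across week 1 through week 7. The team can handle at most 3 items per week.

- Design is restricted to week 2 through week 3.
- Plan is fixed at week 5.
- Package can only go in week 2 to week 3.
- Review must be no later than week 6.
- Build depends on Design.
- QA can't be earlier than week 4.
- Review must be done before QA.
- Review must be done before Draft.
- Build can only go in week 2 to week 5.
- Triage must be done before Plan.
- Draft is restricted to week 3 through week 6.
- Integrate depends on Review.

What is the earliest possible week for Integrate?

Precedence pushes Integrate to at least week 2.
Integrate at week 2 is achievable: Draft=week 3, Design=week 2, Integrate=week 2, Package=week 2, Build=week 3, Plan=week 5, Review=week 1, Triage=week 1, QA=week 4.

week 2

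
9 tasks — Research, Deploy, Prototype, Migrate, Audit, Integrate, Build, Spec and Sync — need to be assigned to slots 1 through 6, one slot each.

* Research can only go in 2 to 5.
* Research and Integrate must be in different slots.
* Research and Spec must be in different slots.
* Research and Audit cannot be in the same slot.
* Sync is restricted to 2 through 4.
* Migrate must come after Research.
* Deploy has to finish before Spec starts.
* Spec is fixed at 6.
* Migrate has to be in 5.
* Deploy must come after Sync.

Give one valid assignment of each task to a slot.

Prototype in 1; Integrate in 1; Spec in 6; Audit in 1; Migrate in 5; Research in 2; Build in 1; Sync in 2; Deploy in 3

Checking: Research(2) before Migrate(5); Sync(2) before Deploy(3); Deploy(3) before Spec(6); Research(2) != Integrate(1); Research(2) != Audit(1); Research(2) != Spec(6); Spec=6 in [6,6]; Migrate=5 in [5,5]; Research=2 in [2,5]; Sync=2 in [2,4].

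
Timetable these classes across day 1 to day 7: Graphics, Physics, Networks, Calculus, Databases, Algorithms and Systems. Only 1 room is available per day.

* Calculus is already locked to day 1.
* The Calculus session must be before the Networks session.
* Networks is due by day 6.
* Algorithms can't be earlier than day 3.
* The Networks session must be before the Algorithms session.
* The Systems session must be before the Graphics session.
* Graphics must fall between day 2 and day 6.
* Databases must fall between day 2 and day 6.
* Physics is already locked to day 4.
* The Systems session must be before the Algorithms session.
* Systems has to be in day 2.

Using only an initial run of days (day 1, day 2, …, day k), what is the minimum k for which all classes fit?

The precedence chain requires at least 3 distinct days.
With at most 1 per day and 7 classes, at least 7 days are needed.
Physics can't be placed before day 4, so the schedule must run through at least day 4.
7 works (last occupied day: day 7): for example Graphics -> day 3, Networks -> day 6, Databases -> day 5, Systems -> day 2, Physics -> day 4, Algorithms -> day 7, Calculus -> day 1.

7 days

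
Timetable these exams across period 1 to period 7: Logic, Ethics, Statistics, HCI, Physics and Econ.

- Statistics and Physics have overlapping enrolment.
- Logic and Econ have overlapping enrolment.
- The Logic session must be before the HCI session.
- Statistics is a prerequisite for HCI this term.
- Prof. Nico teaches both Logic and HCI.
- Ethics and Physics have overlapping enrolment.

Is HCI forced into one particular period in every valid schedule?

No

HCI can be period 2 (e.g. Logic in period 1; Ethics in period 1; HCI in period 2; Statistics in period 1; Physics in period 2; Econ in period 2) or period 3 (e.g. Logic in period 1, Statistics in period 1, Ethics in period 1, Physics in period 2, HCI in period 3, Econ in period 2).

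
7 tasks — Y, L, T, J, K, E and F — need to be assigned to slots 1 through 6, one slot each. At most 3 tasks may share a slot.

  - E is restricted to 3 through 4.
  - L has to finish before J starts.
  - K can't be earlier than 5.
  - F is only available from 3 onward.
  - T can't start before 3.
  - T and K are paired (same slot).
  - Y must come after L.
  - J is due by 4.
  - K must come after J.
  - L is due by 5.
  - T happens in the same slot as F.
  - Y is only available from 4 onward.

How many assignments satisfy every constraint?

Splitting on Y: it can be 4 (24), 5 (12), 6 (12). Listing each branch's schedules as (L, T, J, K, E, F):
Y=4: (1,5,2,5,3,5) (1,5,2,5,4,5) (1,5,3,5,3,5) (1,5,3,5,4,5) (1,5,4,5,3,5) (1,5,4,5,4,5) (1,6,2,6,3,6) (1,6,2,6,4,6) (1,6,3,6,3,6) (1,6,3,6,4,6) (1,6,4,6,3,6) (1,6,4,6,4,6) (2,5,3,5,3,5) (2,5,3,5,4,5) (2,5,4,5,3,5) (2,5,4,5,4,5) (2,6,3,6,3,6) (2,6,3,6,4,6) (2,6,4,6,3,6) (2,6,4,6,4,6) (3,5,4,5,3,5) (3,5,4,5,4,5) (3,6,4,6,3,6) (3,6,4,6,4,6) — 24.
Y=5: (1,6,2,6,3,6) (1,6,2,6,4,6) (1,6,3,6,3,6) (1,6,3,6,4,6) (1,6,4,6,3,6) (1,6,4,6,4,6) (2,6,3,6,3,6) (2,6,3,6,4,6) (2,6,4,6,3,6) (2,6,4,6,4,6) (3,6,4,6,3,6) (3,6,4,6,4,6) — 12.
Y=6: (1,5,2,5,3,5) (1,5,2,5,4,5) (1,5,3,5,3,5) (1,5,3,5,4,5) (1,5,4,5,3,5) (1,5,4,5,4,5) (2,5,3,5,3,5) (2,5,3,5,4,5) (2,5,4,5,3,5) (2,5,4,5,4,5) (3,5,4,5,3,5) (3,5,4,5,4,5) — 12.
Summing: 24 + 12 + 12 = 48.

48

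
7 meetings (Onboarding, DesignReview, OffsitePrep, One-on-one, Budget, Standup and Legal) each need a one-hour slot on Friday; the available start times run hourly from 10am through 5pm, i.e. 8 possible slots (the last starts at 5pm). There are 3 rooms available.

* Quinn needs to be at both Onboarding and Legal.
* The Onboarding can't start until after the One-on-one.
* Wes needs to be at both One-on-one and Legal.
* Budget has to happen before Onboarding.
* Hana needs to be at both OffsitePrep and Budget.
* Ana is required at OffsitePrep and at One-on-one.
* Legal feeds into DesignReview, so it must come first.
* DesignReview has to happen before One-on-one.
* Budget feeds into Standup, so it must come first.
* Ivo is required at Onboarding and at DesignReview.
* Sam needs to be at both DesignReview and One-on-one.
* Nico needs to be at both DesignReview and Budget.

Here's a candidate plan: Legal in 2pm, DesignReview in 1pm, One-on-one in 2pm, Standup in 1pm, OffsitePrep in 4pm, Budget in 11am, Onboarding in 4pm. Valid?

No. Wes needs to be at both One-on-one and Legal is not satisfied.

Legal feeds into DesignReview, so it must come first — violated.
Budget feeds into Standup, so it must come first — holds.
Sam needs to be at both DesignReview and One-on-one — holds.
Nico needs to be at both DesignReview and Budget — holds.
Ana is required at OffsitePrep and at One-on-one — holds.
Wes needs to be at both One-on-one and Legal — violated.
The Onboarding can't start until after the One-on-one — holds.
DesignReview has to happen before One-on-one — holds.
There are 3 rooms available — holds.
Hana needs to be at both OffsitePrep and Budget — holds.
Budget has to happen before Onboarding — holds.
Quinn needs to be at both Onboarding and Legal — holds.
Ivo is required at Onboarding and at DesignReview — holds.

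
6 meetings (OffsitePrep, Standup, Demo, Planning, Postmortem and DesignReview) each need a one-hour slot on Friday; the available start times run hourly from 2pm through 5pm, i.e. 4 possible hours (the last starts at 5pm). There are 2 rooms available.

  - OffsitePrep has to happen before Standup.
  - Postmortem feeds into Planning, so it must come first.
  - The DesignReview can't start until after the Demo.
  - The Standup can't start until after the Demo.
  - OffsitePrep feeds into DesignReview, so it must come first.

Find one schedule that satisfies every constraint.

DesignReview=3pm; Standup=3pm; Demo=2pm; Postmortem=4pm; OffsitePrep=2pm; Planning=5pm

Checking: OffsitePrep(2pm) before DesignReview(3pm); OffsitePrep(2pm) before Standup(3pm); Demo(2pm) before Standup(3pm); Postmortem(4pm) before Planning(5pm); Demo(2pm) before DesignReview(3pm); max 2 per hour (cap 2).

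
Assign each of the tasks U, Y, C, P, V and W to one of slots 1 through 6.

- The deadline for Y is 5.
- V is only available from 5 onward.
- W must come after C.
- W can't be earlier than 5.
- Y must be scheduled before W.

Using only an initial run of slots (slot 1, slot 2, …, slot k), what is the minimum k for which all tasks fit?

5

The precedence chain requires at least 2 distinct slots.
V can't be placed before 5, so the schedule must run through at least slot 5.
5 works (last occupied slot: 5): for example Y=1, C=1, V=5, W=5, P=1, U=1.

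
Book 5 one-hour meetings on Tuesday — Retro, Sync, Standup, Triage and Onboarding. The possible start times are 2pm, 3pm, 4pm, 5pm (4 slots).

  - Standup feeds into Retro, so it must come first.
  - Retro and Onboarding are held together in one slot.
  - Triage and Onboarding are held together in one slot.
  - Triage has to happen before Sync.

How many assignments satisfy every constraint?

Enumerating: Standup -> 2pm, Sync -> 4pm, Retro -> 3pm, Onboarding -> 3pm, Triage -> 3pm | Sync=5pm, Onboarding=3pm, Triage=3pm, Standup=2pm, Retro=3pm | Retro=4pm; Sync=5pm; Onboarding=4pm; Triage=4pm; Standup=2pm | Onboarding -> 4pm, Standup -> 3pm, Sync -> 5pm, Triage -> 4pm, Retro -> 4pm.

4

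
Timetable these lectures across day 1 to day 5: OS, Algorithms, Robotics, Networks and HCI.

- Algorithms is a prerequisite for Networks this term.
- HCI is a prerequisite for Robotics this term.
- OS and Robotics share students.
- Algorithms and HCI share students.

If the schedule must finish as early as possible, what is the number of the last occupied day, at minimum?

The precedence chain requires at least 2 distinct days.
Could 2 days be enough, i.e. nothing placed later than day 2? No: Robotics must come after HCI (at day 1 or later) → {day 2}; HCI must come before Robotics (at day 2 or earlier) → {day 1}; Networks must come after Algorithms (at day 1 or later) → {day 2}; Algorithms must come before Networks (at day 2 or earlier) → {day 1}; HCI can't share with Algorithms (day 1) → nothing is left.
So 2 days is not enough.
3 works (last occupied day: day 3): for example Networks -> day 2, Algorithms -> day 1, OS -> day 1, Robotics -> day 3, HCI -> day 2.

day 3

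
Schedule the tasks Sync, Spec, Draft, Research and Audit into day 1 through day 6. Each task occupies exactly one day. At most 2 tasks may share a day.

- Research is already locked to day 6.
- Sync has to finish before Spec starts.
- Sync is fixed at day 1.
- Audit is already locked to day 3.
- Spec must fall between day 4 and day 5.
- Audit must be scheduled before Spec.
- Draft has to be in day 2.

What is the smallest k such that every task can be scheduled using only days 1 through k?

6 days

The precedence chain requires at least 2 distinct days.
With at most 2 per day and 5 tasks, at least 3 days are needed.
Research can't be placed before day 6, so the schedule must run through at least day 6.
6 works (last occupied day: day 6): for example Audit -> day 3, Spec -> day 4, Draft -> day 2, Sync -> day 1, Research -> day 6.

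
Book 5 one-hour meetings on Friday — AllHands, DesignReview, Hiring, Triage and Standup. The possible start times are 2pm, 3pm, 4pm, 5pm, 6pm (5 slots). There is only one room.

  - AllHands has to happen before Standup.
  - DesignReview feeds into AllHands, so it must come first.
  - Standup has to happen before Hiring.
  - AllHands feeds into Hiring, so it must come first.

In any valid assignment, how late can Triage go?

6pm

Triage at 6pm is achievable: DesignReview=2pm; Hiring=5pm; Standup=4pm; AllHands=3pm; Triage=6pm.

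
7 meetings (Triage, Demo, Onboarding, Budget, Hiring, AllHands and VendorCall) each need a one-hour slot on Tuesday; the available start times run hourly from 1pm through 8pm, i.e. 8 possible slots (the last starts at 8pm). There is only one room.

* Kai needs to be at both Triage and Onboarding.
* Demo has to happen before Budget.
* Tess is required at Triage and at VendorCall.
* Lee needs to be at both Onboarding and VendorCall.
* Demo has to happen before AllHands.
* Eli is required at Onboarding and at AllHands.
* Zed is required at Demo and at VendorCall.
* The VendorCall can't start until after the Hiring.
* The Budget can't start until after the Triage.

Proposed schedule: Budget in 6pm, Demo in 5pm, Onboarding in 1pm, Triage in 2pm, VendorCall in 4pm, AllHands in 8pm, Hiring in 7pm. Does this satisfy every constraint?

Invalid. The VendorCall can't start until after the Hiring.

There is only one room — holds.
The Budget can't start until after the Triage — holds.
Kai needs to be at both Triage and Onboarding — holds.
Lee needs to be at both Onboarding and VendorCall — holds.
Zed is required at Demo and at VendorCall — holds.
Demo has to happen before AllHands — holds.
Demo has to happen before Budget — holds.
Tess is required at Triage and at VendorCall — holds.
Eli is required at Onboarding and at AllHands — holds.
The VendorCall can't start until after the Hiring — violated.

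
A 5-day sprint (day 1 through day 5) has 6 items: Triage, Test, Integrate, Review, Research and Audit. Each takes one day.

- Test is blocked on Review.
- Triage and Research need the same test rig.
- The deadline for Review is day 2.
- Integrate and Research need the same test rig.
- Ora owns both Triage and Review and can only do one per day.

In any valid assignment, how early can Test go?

day 2

Precedence pushes Test to at least day 2.
Test at day 2 is achievable: Research in day 3; Audit in day 1; Integrate in day 1; Review in day 1; Triage in day 2; Test in day 2.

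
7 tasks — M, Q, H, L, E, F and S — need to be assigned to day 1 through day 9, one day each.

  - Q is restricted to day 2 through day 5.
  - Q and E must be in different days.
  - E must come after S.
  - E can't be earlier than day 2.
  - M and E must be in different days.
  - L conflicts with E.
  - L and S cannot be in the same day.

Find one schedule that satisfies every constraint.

S in day 1; E in day 3; M in day 1; F in day 1; Q in day 2; H in day 1; L in day 2

Checking: S(day 1) before E(day 3); L(day 2) != E(day 3); M(day 1) != E(day 3); L(day 2) != S(day 1); Q(day 2) != E(day 3); Q=day 2 in [day 2,day 5]; E=day 3 in [day 2,day 9].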